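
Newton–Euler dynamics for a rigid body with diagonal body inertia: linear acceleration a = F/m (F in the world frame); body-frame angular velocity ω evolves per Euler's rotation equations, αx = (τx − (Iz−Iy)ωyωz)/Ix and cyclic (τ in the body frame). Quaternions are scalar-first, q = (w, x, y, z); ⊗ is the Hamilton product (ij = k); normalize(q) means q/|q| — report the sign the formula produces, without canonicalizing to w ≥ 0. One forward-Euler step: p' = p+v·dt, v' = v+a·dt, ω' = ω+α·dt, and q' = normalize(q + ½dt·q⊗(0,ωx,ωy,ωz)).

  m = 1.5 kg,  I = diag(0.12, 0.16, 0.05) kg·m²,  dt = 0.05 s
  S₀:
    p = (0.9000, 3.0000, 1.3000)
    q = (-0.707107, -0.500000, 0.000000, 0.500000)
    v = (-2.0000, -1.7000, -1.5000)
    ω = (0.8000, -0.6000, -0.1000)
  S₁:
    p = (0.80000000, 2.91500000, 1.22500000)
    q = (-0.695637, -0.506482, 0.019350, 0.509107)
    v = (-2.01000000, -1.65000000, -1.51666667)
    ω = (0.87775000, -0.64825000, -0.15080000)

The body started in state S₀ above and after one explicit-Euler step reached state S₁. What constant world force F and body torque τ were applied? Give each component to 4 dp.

Δω = ω₁−ω₀ = (0.07775000, -0.04825000, -0.05080000)
gyro term ω₀×Iω₀ = (-0.0066, -0.0056, -0.0192)
τ = I·(Δω/dt) + ω₀×(Iω₀) = (0.1800, -0.1600, -0.0700)
Δv = v₁−v₀ = (-0.01000000, 0.05000000, -0.01666667)
F = m·Δv/dt = (-0.3000, 1.5000, -0.5000)

F = (-0.3000, 1.5000, -0.5000)
τ = (0.1800, -0.1600, -0.0700)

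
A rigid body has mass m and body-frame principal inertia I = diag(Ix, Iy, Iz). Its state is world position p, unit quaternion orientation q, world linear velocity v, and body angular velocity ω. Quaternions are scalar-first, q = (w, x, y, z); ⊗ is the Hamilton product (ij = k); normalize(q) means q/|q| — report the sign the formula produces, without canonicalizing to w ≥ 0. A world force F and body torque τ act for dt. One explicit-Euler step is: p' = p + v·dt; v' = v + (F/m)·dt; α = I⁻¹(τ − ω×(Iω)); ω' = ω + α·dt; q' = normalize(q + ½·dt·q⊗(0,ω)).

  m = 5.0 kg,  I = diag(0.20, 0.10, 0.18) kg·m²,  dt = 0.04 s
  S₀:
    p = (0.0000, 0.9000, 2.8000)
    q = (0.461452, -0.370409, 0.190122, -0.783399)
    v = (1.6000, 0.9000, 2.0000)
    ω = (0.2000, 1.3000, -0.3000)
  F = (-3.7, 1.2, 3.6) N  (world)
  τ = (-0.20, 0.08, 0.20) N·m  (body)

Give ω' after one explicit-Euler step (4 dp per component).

ω' = (0.1662, 1.3325, -0.2498)

gyro term ω×Iω = (-0.0312, -0.0012, -0.0260)
angular accel α = (-0.8440, 0.8120, 1.2556)
ω + α·dt = (0.1662, 1.3325, -0.2498)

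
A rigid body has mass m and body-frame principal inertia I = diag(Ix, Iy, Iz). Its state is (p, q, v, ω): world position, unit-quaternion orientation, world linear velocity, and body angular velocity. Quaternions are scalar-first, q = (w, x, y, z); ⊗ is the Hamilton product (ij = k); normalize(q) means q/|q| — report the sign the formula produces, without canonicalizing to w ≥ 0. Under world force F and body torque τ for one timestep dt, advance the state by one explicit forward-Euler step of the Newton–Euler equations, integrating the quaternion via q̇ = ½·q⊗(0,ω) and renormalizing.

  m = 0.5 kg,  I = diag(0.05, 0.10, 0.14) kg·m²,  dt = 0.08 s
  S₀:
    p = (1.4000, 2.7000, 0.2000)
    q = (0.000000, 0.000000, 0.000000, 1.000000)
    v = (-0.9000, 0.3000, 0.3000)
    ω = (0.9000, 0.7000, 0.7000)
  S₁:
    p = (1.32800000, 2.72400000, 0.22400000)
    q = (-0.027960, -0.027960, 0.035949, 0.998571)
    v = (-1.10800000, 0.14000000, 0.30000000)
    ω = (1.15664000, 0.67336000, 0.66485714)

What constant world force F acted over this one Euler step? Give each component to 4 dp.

F = (-1.3000, -1.0000, 0.0000)

velocity change Δv = (-0.20800000, -0.16000000, 0.00000000)
m·(v₁−v₀)/dt = (-1.3000, -1.0000, 0.0000)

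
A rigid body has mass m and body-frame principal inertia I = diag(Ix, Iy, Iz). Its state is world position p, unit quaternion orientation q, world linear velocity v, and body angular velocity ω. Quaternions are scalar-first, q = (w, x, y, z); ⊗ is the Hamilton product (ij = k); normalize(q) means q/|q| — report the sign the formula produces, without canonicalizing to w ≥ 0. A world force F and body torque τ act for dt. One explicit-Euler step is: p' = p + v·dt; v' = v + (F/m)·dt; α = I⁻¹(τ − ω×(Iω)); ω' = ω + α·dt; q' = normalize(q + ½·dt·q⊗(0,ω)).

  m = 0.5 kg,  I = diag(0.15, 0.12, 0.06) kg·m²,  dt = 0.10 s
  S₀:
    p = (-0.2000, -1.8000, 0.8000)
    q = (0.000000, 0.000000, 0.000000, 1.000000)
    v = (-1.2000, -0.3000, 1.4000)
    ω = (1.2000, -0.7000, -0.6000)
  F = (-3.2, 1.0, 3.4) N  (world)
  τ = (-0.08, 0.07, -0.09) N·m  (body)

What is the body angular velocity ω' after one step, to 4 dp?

ω' = (1.1635, -0.5877, -0.7920)

precession coupling ω×(Iω) = (-0.0252, -0.0648, 0.0252)
α = I⁻¹(τ − ω×Iω) = (-0.3653, 1.1233, -1.9200)
new body rate ω' = (1.1635, -0.5877, -0.7920)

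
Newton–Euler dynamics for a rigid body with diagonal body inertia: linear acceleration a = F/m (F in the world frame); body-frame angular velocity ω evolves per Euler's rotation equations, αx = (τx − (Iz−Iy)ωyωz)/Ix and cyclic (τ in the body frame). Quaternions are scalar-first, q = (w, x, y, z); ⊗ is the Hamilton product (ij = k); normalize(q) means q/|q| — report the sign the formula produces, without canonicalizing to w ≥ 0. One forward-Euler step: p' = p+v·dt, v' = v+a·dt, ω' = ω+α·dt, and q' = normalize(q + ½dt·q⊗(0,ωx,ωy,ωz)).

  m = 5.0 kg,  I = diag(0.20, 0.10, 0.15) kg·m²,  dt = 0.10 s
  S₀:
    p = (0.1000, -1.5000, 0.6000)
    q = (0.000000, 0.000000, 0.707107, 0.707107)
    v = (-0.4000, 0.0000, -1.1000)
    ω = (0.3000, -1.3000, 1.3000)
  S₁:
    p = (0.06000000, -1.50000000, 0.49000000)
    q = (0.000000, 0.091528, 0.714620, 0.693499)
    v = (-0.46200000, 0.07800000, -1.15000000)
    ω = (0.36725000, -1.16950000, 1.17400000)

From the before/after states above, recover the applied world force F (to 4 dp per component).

F = (-3.1000, 3.9000, -2.5000)

Δv = v₁−v₀ = (-0.06200000, 0.07800000, -0.05000000)
F = m·Δv/dt = (-3.1000, 3.9000, -2.5000)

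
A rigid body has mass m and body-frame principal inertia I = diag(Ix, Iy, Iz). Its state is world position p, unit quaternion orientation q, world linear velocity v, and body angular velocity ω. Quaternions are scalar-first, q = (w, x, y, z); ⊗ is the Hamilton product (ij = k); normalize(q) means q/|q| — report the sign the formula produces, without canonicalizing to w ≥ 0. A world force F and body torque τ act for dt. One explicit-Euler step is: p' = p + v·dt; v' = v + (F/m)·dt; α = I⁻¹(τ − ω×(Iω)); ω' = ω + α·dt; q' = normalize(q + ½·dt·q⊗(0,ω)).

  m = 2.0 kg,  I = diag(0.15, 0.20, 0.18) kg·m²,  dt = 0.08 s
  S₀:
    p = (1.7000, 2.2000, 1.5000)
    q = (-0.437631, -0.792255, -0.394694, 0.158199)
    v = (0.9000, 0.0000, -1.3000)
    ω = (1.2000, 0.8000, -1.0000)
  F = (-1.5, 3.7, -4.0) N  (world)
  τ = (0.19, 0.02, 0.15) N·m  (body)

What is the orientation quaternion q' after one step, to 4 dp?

q' = (-0.3797, -0.8006, -0.4317, 0.1689)

q⊗(0,ω) = (1.4246602, -0.2570224, -0.9525210, 0.2774598)
q' = normalize(q + ½dt·q⊗(0,ω)) = (-0.3797, -0.8006, -0.4317, 0.1689)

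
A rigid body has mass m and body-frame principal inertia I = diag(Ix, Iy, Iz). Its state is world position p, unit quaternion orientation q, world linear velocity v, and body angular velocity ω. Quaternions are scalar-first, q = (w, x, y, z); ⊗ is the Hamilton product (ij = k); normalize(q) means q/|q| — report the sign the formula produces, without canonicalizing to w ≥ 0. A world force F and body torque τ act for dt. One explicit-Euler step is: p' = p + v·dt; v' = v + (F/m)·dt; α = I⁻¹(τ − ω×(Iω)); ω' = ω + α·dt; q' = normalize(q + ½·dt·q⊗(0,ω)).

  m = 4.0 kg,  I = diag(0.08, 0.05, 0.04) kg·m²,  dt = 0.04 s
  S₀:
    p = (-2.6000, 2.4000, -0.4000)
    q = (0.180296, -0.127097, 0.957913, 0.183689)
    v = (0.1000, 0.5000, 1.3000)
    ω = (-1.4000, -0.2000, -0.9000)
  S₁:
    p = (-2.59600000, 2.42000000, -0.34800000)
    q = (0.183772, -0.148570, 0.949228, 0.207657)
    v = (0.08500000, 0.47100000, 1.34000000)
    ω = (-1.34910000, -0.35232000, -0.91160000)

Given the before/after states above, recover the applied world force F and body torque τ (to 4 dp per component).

F = (-1.5000, -2.9000, 4.0000)
τ = (0.1000, -0.1400, -0.0200)

rate change Δω = (0.05090000, -0.15232000, -0.01160000)
ω₀×(Iω₀) = (-0.0018, 0.0504, -0.0084)
I·α + gyro = (0.1000, -0.1400, -0.0200)
Δv = v₁−v₀ = (-0.01500000, -0.02900000, 0.04000000)
F = m·Δv/dt = (-1.5000, -2.9000, 4.0000)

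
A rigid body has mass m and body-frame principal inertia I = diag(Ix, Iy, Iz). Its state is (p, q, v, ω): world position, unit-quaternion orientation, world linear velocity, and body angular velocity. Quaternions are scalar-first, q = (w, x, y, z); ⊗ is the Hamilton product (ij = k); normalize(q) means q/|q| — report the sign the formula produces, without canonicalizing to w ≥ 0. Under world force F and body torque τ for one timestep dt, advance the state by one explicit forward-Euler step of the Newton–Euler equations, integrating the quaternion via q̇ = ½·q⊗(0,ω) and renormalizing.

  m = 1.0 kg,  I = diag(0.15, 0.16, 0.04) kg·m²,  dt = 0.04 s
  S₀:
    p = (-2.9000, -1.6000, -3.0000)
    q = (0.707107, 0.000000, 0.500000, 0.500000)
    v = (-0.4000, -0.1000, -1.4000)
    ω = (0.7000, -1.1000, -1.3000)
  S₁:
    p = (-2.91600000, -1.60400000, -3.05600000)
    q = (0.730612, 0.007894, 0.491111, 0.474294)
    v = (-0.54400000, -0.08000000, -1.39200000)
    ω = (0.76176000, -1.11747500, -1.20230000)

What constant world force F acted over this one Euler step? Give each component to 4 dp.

v₁ − v₀ = (-0.14400000, 0.02000000, 0.00800000)
F = m·Δv/dt = (-3.6000, 0.5000, 0.2000)

F = (-3.6000, 0.5000, 0.2000)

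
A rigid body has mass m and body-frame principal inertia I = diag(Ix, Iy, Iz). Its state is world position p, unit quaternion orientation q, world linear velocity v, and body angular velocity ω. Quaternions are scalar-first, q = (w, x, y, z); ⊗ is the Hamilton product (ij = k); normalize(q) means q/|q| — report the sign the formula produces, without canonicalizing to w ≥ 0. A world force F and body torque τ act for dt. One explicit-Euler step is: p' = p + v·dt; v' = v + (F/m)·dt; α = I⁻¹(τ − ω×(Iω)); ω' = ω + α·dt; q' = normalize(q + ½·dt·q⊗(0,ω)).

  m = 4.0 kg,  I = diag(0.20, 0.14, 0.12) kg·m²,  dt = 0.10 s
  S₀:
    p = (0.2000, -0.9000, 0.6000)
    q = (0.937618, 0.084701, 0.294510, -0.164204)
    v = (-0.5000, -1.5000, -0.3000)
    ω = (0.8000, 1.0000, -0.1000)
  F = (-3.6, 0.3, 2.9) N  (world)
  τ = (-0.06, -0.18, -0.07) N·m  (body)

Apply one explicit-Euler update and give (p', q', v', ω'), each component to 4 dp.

p' = (0.1500, -1.0500, 0.5700)
q' = (0.9168, 0.1287, 0.3346, -0.1761)
v' = (-0.5900, -1.4925, -0.2275)
ω' = (0.7690, 0.8760, -0.1183)

ω×(Iω) gyroscopic = (0.0020, -0.0064, -0.0480)
angular accel α = (-0.3100, -1.2400, -0.1833)
new body rate ω' = (0.7690, 0.8760, -0.1183)
Hamilton product q⊗(0,ω) = (-0.3786912, 0.8848474, 0.8147249, -0.2446688)
updated quaternion q' = (0.9168, 0.1287, 0.3346, -0.1761)
linear accel F/m = (-0.9000, 0.0750, 0.7250)
new position p' = (0.1500, -1.0500, 0.5700)
v' = v + a·dt = (-0.5900, -1.4925, -0.2275)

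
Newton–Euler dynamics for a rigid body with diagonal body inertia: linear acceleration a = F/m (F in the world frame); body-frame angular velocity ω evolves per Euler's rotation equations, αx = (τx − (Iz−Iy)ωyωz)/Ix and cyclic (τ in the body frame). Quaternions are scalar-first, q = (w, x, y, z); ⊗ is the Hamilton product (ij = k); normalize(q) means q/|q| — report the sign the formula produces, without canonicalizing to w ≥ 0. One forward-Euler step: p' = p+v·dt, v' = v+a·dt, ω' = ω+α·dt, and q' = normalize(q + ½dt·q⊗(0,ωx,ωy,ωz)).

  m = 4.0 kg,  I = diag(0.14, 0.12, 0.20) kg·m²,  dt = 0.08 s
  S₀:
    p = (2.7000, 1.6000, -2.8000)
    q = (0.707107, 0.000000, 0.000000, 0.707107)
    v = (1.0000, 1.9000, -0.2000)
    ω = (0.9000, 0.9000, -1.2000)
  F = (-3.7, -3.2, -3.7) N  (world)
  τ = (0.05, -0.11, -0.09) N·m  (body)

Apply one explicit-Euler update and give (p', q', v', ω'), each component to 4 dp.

a = (-0.9250, -0.8000, -0.9250)
p' = p + v·dt = (2.7800, 1.7520, -2.8160)
v + (F/m)dt = (0.9260, 1.8360, -0.2740)
gyro term ω×Iω = (-0.0864, 0.0648, -0.0162)
(τ − ω×Iω)/I = (0.9743, -1.4567, -0.3690)
ω' = ω + α·dt = (0.9779, 0.7835, -1.2295)
q⊗(0,ω) = (0.8485284, 0.0000000, 1.2727926, -0.8485284)
updated quaternion q' = (0.7392, 0.0000, 0.0508, 0.6715)

p' = (2.7800, 1.7520, -2.8160)
q' = (0.7392, 0.0000, 0.0508, 0.6715)
v' = (0.9260, 1.8360, -0.2740)
ω' = (0.9779, 0.7835, -1.2295)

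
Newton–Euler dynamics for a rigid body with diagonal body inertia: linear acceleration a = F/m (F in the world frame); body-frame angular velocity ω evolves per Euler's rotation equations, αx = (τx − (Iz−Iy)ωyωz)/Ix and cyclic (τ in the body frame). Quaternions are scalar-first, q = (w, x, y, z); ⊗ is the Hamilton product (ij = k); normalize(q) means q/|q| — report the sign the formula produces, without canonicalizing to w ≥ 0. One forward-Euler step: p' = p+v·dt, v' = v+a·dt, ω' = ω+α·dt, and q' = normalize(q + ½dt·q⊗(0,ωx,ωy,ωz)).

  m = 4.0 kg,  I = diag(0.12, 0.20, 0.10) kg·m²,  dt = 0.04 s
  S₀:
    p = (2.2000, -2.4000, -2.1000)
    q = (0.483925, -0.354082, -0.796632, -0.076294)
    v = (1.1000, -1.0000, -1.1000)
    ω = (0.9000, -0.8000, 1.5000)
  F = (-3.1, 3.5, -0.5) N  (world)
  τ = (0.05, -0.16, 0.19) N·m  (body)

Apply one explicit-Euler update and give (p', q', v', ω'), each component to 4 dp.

p + v·dt = (2.2440, -2.4400, -2.1440)
new velocity v' = (1.0690, -0.9650, -1.1050)
ω×(Iω) gyroscopic = (0.1200, 0.0270, -0.0576)
angular accel α = (-0.5833, -0.9350, 2.4760)
ω + α·dt = (0.8767, -0.8374, 1.5990)
Hamilton product q⊗(0,ω) = (-0.2041908, -0.8204507, 0.0753184, 1.7261219)
q + ½dt·q⊗(0,ω), renormalized = (0.4795, -0.3702, -0.7945, -0.0417)

p' = (2.2440, -2.4400, -2.1440)
q' = (0.4795, -0.3702, -0.7945, -0.0417)
v' = (1.0690, -0.9650, -1.1050)
ω' = (0.8767, -0.8374, 1.5990)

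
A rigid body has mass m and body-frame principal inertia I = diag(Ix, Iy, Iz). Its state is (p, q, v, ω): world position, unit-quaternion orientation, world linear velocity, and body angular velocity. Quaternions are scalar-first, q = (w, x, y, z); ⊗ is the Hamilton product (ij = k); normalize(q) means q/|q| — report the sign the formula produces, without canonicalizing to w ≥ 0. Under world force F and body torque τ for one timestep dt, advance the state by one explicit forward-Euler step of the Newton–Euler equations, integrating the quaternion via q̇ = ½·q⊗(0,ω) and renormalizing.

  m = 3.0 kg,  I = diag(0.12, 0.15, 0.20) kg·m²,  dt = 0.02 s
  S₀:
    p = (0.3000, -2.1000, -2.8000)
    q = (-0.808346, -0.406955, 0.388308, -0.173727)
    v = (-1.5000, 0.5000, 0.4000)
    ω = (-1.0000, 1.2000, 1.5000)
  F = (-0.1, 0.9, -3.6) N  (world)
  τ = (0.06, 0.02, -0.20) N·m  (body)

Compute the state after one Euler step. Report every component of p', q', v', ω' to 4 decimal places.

p' = (0.2700, -2.0900, -2.7920)
q' = (-0.8143, -0.3909, 0.3864, -0.1868)
v' = (-1.5007, 0.5060, 0.3760)
ω' = (-1.0050, 1.1867, 1.4836)

p' = p + v·dt = (0.2700, -2.0900, -2.7920)
new velocity v' = (-1.5007, 0.5060, 0.3760)
gyro term ω×Iω = (0.0900, 0.1200, -0.0360)
(τ − ω×Iω)/I = (-0.2500, -0.6667, -0.8200)
ω' = ω + α·dt = (-1.0050, 1.1867, 1.4836)
Hamilton product q⊗(0,ω) = (-0.6123341, 1.5992804, -0.1858557, -1.3125570)
q + ½dt·q⊗(0,ω), renormalized = (-0.8143, -0.3909, 0.3864, -0.1868)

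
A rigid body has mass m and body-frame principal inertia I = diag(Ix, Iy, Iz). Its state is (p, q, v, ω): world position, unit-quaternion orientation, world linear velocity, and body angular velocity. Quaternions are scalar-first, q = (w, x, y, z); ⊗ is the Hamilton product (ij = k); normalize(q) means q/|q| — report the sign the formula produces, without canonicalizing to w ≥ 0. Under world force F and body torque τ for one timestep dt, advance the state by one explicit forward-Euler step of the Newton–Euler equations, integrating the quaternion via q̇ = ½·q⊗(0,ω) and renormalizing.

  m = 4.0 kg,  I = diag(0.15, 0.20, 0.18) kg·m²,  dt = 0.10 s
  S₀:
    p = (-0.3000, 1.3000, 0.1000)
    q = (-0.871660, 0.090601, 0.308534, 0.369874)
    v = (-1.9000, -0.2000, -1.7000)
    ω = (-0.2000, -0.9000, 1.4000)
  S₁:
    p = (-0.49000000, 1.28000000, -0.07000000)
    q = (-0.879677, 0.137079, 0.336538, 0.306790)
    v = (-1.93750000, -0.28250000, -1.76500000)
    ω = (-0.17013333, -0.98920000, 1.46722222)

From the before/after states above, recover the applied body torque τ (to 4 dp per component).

Δω = ω₁−ω₀ = (0.02986667, -0.08920000, 0.06722222)
I·α + gyro = (0.0700, -0.1700, 0.1300)

τ = (0.0700, -0.1700, 0.1300)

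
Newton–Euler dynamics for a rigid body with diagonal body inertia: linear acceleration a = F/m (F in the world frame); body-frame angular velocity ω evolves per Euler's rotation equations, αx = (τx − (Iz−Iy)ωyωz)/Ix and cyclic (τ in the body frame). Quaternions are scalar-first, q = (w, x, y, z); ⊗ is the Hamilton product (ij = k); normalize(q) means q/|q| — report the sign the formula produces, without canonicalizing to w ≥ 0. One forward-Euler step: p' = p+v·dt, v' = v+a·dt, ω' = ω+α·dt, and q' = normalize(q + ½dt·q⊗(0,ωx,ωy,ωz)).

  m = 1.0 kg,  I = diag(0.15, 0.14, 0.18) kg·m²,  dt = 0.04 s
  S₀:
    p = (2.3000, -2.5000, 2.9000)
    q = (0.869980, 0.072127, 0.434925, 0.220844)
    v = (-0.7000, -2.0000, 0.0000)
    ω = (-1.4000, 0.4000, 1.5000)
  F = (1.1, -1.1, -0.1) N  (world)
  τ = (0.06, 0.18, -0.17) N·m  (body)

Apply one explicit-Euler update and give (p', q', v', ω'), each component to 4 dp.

a = (1.1000, -1.1000, -0.1000)
p + v·dt = (2.2720, -2.5800, 2.9000)
v' = v + a·dt = (-0.6560, -2.0440, -0.0040)
α = I⁻¹(τ − ω×Iω) = (0.2400, 0.8357, -0.9756)
ω + α·dt = (-1.3904, 0.4334, 1.4610)
Hamilton product q⊗(0,ω) = (-0.4042582, -0.6539221, -0.0693801, 1.9427158)
q + ½dt·q⊗(0,ω), renormalized = (0.8611, 0.0590, 0.4332, 0.2595)

p' = (2.2720, -2.5800, 2.9000)
q' = (0.8611, 0.0590, 0.4332, 0.2595)
v' = (-0.6560, -2.0440, -0.0040)
ω' = (-1.3904, 0.4334, 1.4610)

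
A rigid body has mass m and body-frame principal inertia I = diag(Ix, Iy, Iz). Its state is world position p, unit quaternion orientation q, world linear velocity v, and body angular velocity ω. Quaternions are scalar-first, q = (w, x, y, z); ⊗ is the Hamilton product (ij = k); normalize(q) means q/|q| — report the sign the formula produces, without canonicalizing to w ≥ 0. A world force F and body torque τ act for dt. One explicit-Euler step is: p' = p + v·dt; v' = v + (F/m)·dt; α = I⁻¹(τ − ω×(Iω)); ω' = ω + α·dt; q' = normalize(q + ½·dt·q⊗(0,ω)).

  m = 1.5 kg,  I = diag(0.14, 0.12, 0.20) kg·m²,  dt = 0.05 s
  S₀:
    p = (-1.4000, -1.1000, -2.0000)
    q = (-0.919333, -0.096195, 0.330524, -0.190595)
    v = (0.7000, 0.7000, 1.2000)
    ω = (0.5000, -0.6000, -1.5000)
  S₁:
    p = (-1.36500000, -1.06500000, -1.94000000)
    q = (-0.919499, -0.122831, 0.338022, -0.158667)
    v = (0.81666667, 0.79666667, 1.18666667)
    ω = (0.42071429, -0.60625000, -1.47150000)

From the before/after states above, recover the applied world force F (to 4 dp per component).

F = (3.5000, 2.9000, -0.4000)

v₁ − v₀ = (0.11666667, 0.09666667, -0.01333333)
applied force F = (3.5000, 2.9000, -0.4000)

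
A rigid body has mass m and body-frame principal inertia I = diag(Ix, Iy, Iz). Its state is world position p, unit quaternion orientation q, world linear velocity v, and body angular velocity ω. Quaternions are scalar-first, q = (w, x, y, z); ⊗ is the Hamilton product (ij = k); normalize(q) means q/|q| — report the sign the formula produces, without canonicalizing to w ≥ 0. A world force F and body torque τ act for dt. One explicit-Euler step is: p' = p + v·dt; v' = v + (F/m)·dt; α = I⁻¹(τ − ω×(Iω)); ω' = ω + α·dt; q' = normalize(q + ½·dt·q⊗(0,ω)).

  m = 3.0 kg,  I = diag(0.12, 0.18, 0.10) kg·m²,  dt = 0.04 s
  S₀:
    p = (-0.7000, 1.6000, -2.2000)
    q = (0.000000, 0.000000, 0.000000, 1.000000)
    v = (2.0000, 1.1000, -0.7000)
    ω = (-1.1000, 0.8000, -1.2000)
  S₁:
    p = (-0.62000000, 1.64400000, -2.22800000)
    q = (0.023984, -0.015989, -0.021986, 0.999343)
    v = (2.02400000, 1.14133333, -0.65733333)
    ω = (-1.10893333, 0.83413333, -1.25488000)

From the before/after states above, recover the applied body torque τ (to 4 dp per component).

τ = (0.0500, 0.1800, -0.1900)

ω₁ − ω₀ = (-0.00893333, 0.03413333, -0.05488000)
τ = I·(Δω/dt) + ω₀×(Iω₀) = (0.0500, 0.1800, -0.1900)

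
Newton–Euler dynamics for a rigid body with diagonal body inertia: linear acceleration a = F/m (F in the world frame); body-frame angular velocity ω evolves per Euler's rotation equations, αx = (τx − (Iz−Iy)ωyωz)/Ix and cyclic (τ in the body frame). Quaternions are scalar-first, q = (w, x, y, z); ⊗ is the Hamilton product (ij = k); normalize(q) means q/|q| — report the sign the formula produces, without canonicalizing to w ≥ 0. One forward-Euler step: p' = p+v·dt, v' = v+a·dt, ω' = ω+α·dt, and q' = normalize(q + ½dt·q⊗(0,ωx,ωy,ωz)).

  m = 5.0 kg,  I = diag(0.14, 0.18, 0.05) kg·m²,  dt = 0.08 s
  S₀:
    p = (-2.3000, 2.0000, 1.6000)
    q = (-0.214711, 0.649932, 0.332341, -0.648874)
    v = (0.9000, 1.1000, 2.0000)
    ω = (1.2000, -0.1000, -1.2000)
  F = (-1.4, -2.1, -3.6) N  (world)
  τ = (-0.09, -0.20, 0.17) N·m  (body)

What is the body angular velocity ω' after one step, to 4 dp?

α = I⁻¹(τ − ω×Iω) = (-0.5314, -0.3911, 3.4960)
ω + α·dt = (1.1575, -0.1313, -0.9203)

ω' = (1.1575, -0.1313, -0.9203)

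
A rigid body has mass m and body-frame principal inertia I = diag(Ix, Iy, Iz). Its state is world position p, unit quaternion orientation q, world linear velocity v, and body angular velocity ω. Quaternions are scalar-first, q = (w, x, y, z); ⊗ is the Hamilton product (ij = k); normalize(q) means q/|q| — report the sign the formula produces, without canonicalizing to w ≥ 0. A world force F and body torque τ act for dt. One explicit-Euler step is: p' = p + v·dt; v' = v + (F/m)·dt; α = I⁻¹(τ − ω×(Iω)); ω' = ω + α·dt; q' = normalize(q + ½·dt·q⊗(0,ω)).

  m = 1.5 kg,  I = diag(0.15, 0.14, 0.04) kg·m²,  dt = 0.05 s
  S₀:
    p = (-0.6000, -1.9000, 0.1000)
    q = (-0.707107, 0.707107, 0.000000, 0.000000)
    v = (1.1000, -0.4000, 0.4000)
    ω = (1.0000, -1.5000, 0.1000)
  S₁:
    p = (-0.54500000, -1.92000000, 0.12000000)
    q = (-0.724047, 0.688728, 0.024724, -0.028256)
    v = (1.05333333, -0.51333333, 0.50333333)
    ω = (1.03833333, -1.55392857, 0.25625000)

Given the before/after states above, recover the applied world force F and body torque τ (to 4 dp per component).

F = (-1.4000, -3.4000, 3.1000)
τ = (0.1300, -0.1400, 0.1400)

v₁ − v₀ = (-0.04666667, -0.11333333, 0.10333333)
applied force F = (-1.4000, -3.4000, 3.1000)
Δω = ω₁−ω₀ = (0.03833333, -0.05392857, 0.15625000)
applied torque τ = (0.1300, -0.1400, 0.1400)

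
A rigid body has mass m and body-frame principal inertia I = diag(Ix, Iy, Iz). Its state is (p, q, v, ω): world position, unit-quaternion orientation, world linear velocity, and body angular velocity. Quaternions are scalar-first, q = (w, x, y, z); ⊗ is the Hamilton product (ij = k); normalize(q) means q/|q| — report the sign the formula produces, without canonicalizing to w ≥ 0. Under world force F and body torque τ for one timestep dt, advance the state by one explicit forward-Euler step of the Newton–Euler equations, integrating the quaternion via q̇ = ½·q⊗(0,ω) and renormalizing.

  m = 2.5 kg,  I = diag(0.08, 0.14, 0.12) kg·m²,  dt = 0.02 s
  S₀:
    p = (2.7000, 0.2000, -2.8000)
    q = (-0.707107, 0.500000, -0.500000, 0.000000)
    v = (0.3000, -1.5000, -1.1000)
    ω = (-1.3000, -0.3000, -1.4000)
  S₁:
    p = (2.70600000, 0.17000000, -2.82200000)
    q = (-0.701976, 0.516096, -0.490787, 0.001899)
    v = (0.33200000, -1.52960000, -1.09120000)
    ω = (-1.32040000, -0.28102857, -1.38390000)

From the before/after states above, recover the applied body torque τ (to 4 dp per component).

τ = (-0.0900, 0.0600, 0.1200)

Δω = ω₁−ω₀ = (-0.02040000, 0.01897143, 0.01610000)
gyro term ω₀×Iω₀ = (-0.0084, -0.0728, 0.0234)
applied torque τ = (-0.0900, 0.0600, 0.1200)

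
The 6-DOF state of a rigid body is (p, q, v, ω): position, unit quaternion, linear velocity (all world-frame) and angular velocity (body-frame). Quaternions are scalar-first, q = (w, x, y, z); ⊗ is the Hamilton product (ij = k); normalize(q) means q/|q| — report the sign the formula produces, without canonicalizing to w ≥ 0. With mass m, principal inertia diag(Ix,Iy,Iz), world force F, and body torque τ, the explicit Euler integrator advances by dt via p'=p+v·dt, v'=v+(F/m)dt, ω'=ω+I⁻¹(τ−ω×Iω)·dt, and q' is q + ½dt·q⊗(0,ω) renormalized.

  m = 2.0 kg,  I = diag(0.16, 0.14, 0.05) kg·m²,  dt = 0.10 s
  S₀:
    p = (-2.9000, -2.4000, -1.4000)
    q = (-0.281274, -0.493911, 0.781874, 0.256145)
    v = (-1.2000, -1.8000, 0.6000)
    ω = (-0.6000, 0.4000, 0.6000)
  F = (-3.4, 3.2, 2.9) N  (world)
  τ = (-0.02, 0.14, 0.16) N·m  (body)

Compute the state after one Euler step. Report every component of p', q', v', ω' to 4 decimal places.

ω×(Iω) gyroscopic = (-0.0216, -0.0396, 0.0048)
angular accel α = (0.0100, 1.2829, 3.1040)
ω + α·dt = (-0.5990, 0.5283, 0.9104)
2q̇ = q⊗(0,ω) = (-0.7627832, 0.5354308, 0.0301500, 0.1027956)
updated quaternion q' = (-0.3191, -0.4666, 0.7825, 0.2610)
a = F/m = (-1.7000, 1.6000, 1.4500)
p + v·dt = (-3.0200, -2.5800, -1.3400)
v' = v + a·dt = (-1.3700, -1.6400, 0.7450)

p' = (-3.0200, -2.5800, -1.3400)
q' = (-0.3191, -0.4666, 0.7825, 0.2610)
v' = (-1.3700, -1.6400, 0.7450)
ω' = (-0.5990, 0.5283, 0.9104)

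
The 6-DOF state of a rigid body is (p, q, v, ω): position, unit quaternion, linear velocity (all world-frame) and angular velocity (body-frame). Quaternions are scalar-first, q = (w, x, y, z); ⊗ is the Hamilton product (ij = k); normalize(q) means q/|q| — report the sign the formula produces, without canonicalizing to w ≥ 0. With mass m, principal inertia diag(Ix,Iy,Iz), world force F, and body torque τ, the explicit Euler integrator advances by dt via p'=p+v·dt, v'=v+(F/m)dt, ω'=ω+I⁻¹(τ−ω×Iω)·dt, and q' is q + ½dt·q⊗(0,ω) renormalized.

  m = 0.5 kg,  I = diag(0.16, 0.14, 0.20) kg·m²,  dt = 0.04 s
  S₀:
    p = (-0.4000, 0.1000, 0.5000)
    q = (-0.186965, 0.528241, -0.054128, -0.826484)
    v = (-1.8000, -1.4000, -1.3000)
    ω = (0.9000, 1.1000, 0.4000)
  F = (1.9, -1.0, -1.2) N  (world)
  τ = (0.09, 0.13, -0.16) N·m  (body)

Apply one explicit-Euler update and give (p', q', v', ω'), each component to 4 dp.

α = I⁻¹(τ − ω×Iω) = (0.3975, 1.0314, -0.7010)
ω + α·dt = (0.9159, 1.1413, 0.3720)
2q̇ = q⊗(0,ω) = (-0.0852825, 0.7192127, -1.1607935, 0.5549943)
q' = normalize(q + ½dt·q⊗(0,ω)) = (-0.1886, 0.5424, -0.0773, -0.8150)
a = (3.8000, -2.0000, -2.4000)
p + v·dt = (-0.4720, 0.0440, 0.4480)
v + (F/m)dt = (-1.6480, -1.4800, -1.3960)

p' = (-0.4720, 0.0440, 0.4480)
q' = (-0.1886, 0.5424, -0.0773, -0.8150)
v' = (-1.6480, -1.4800, -1.3960)
ω' = (0.9159, 1.1413, 0.3720)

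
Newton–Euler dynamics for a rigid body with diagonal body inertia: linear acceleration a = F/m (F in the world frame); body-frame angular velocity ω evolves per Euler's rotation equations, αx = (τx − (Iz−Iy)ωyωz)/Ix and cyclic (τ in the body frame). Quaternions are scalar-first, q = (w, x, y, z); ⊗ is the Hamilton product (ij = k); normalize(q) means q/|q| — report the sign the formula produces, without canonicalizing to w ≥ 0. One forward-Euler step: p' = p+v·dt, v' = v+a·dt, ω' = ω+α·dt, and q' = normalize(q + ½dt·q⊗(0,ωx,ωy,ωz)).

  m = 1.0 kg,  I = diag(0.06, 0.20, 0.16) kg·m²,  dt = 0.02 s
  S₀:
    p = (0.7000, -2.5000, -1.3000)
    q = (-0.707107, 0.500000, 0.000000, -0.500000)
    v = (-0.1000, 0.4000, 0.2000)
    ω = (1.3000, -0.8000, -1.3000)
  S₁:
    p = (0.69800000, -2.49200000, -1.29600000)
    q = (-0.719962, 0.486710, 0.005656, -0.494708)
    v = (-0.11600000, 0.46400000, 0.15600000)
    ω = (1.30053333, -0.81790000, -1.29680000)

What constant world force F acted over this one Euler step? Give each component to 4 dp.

F = (-0.8000, 3.2000, -2.2000)

velocity change Δv = (-0.01600000, 0.06400000, -0.04400000)
applied force F = (-0.8000, 3.2000, -2.2000)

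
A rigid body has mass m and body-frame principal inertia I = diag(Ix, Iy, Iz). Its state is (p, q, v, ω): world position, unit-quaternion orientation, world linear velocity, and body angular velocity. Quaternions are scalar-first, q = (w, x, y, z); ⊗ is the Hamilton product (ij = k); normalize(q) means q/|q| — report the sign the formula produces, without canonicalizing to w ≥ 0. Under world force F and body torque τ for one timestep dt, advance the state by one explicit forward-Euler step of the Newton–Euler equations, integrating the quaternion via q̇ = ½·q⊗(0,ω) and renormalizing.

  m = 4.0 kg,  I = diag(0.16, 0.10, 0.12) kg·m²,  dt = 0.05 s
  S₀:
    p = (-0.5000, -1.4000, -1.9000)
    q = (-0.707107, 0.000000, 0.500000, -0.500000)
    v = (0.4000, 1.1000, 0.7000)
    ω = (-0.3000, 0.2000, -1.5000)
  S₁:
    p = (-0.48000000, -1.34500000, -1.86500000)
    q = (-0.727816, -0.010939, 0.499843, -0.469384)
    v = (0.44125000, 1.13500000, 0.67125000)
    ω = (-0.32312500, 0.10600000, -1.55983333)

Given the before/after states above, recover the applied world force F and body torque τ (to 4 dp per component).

F = (3.3000, 2.8000, -2.3000)
τ = (-0.0800, -0.1700, -0.1400)

ω₁ − ω₀ = (-0.02312500, -0.09400000, -0.05983333)
τ = I·(Δω/dt) + ω₀×(Iω₀) = (-0.0800, -0.1700, -0.1400)
Δv = v₁−v₀ = (0.04125000, 0.03500000, -0.02875000)
m·(v₁−v₀)/dt = (3.3000, 2.8000, -2.3000)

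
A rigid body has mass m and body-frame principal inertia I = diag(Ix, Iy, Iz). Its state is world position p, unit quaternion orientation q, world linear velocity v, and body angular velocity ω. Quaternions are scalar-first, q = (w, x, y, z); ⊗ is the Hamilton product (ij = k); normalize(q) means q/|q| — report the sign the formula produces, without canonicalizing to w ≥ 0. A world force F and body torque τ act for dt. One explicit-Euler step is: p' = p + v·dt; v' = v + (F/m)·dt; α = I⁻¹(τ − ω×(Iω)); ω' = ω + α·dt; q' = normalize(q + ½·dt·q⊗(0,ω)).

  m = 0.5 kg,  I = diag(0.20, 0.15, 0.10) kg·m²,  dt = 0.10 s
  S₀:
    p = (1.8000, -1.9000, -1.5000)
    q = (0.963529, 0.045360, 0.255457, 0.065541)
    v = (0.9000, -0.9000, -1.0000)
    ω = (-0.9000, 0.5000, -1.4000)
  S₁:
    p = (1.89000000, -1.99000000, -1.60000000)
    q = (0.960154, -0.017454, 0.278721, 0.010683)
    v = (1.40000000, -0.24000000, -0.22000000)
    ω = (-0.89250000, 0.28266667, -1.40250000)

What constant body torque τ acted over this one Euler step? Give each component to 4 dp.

τ = (0.0500, -0.2000, 0.0200)

ω₁ − ω₀ = (0.00750000, -0.21733333, -0.00250000)
ω₀×(Iω₀) = (0.0350, 0.1260, 0.0225)
I·α + gyro = (0.0500, -0.2000, 0.0200)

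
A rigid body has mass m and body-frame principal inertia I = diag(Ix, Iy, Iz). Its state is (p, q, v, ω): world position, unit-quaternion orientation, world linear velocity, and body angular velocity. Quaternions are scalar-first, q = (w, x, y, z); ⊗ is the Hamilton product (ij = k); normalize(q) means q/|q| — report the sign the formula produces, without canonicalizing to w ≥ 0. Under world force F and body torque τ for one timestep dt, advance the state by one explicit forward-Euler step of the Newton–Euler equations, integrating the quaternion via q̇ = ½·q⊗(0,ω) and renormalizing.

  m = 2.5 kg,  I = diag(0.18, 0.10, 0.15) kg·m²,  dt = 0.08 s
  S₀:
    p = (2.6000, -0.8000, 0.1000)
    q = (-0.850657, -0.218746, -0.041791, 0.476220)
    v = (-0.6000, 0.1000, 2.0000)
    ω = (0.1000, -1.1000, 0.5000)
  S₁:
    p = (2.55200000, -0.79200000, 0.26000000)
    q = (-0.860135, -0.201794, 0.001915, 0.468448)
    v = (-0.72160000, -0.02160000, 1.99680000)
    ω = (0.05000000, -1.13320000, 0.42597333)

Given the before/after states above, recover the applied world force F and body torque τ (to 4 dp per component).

v₁ − v₀ = (-0.12160000, -0.12160000, -0.00320000)
applied force F = (-3.8000, -3.8000, -0.1000)
Δω = ω₁−ω₀ = (-0.05000000, -0.03320000, -0.07402667)
applied torque τ = (-0.1400, -0.0400, -0.1300)

F = (-3.8000, -3.8000, -0.1000)
τ = (-0.1400, -0.0400, -0.1300)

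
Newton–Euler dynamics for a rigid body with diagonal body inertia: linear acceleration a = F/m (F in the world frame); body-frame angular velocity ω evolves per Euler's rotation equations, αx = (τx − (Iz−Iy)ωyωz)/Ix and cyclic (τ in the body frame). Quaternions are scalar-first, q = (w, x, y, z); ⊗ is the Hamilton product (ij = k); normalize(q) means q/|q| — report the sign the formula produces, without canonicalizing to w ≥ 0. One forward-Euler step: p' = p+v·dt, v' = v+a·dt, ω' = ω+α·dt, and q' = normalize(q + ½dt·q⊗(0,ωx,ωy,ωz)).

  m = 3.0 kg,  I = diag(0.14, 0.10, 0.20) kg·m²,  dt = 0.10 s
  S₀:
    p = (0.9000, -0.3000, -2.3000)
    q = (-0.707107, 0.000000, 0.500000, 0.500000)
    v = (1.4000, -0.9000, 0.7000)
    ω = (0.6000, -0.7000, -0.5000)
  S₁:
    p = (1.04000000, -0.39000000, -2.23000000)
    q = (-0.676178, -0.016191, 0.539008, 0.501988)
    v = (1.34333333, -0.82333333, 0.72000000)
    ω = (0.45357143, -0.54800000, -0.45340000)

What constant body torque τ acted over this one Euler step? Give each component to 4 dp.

Δω = ω₁−ω₀ = (-0.14642857, 0.15200000, 0.04660000)
I·α + gyro = (-0.1700, 0.1700, 0.1100)

τ = (-0.1700, 0.1700, 0.1100)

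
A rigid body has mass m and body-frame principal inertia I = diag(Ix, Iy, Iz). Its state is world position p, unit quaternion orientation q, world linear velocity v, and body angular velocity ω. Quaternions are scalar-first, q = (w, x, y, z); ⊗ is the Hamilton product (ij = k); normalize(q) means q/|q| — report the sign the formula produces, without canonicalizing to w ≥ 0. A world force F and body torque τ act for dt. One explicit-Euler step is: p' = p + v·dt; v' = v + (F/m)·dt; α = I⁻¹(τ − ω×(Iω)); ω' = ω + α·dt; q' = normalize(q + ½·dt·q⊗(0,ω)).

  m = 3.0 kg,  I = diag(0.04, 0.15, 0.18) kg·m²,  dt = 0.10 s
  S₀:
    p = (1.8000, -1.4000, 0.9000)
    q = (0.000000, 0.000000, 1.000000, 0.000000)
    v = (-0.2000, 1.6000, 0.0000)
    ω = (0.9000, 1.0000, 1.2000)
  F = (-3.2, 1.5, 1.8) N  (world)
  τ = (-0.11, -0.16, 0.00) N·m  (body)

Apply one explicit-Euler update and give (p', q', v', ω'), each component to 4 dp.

angular accel α = (-3.6500, -0.0587, -0.5500)
ω + α·dt = (0.5350, 0.9941, 1.1450)
q⊗(0,ω) = (-1.0000000, 1.2000000, 0.0000000, -0.9000000)
q' = normalize(q + ½dt·q⊗(0,ω)) = (-0.0498, 0.0598, 0.9960, -0.0448)
a = (-1.0667, 0.5000, 0.6000)
p + v·dt = (1.7800, -1.2400, 0.9000)
new velocity v' = (-0.3067, 1.6500, 0.0600)

p' = (1.7800, -1.2400, 0.9000)
q' = (-0.0498, 0.0598, 0.9960, -0.0448)
v' = (-0.3067, 1.6500, 0.0600)
ω' = (0.5350, 0.9941, 1.1450)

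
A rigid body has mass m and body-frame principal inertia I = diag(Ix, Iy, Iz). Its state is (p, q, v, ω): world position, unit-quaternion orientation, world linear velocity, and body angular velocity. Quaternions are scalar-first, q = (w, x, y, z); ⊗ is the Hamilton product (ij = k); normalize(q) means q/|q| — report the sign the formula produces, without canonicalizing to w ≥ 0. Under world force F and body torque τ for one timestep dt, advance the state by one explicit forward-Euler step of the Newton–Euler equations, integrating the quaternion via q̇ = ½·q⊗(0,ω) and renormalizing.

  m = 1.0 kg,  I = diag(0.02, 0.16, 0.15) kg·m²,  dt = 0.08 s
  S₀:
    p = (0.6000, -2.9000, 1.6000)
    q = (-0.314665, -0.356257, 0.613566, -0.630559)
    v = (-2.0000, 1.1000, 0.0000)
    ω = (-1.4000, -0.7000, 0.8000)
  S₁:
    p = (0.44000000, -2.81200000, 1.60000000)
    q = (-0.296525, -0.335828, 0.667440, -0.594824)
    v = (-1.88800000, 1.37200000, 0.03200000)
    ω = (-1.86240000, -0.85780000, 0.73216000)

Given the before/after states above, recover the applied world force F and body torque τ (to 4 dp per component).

F = (1.4000, 3.4000, 0.4000)
τ = (-0.1100, -0.1700, 0.0100)

rate change Δω = (-0.46240000, -0.15780000, -0.06784000)
τ = I·(Δω/dt) + ω₀×(Iω₀) = (-0.1100, -0.1700, 0.0100)
v₁ − v₀ = (0.11200000, 0.27200000, 0.03200000)
m·(v₁−v₀)/dt = (1.4000, 3.4000, 0.4000)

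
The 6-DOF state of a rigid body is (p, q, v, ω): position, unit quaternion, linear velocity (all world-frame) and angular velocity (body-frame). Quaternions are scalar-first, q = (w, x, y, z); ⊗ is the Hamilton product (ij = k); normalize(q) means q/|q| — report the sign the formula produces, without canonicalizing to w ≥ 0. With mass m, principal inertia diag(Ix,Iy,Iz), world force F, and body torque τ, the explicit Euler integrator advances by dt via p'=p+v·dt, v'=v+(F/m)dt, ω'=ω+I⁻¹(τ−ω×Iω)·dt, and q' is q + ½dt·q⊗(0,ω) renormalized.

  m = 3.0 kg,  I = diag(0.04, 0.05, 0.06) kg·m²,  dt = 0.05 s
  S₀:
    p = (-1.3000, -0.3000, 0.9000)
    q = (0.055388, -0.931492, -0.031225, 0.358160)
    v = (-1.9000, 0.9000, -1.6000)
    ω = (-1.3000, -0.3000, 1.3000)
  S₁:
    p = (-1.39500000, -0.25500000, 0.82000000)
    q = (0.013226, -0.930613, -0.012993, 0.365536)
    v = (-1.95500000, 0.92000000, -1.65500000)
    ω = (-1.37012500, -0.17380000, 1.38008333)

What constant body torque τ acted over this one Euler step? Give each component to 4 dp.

Δω = ω₁−ω₀ = (-0.07012500, 0.12620000, 0.08008333)
applied torque τ = (-0.0600, 0.1600, 0.1000)

τ = (-0.0600, 0.1600, 0.1000)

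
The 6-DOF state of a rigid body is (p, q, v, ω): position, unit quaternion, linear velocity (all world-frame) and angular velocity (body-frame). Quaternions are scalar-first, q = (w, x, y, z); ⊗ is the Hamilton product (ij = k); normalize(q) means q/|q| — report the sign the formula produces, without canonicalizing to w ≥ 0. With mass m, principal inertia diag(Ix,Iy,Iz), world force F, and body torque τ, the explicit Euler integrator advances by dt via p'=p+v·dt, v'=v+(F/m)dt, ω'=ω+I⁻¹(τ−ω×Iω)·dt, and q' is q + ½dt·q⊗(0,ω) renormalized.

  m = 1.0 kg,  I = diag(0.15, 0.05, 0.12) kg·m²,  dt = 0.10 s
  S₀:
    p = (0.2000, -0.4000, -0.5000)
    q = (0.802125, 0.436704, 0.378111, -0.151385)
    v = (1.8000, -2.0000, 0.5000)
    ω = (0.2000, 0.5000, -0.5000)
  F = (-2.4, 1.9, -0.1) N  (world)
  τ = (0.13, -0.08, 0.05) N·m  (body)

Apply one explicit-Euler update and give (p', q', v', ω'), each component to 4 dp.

a = (-2.4000, 1.9000, -0.1000)
new position p' = (0.3800, -0.6000, -0.4500)
new velocity v' = (1.5600, -1.8100, 0.4900)
precession coupling ω×(Iω) = (-0.0175, -0.0030, -0.0100)
(τ − ω×Iω)/I = (0.9833, -1.5400, 0.5000)
ω + α·dt = (0.2983, 0.3460, -0.4500)
2q̇ = q⊗(0,ω) = (-0.3520888, 0.0470620, 0.5891375, -0.2583327)
updated quaternion q' = (0.7840, 0.4388, 0.4073, -0.1642)

p' = (0.3800, -0.6000, -0.4500)
q' = (0.7840, 0.4388, 0.4073, -0.1642)
v' = (1.5600, -1.8100, 0.4900)
ω' = (0.2983, 0.3460, -0.4500)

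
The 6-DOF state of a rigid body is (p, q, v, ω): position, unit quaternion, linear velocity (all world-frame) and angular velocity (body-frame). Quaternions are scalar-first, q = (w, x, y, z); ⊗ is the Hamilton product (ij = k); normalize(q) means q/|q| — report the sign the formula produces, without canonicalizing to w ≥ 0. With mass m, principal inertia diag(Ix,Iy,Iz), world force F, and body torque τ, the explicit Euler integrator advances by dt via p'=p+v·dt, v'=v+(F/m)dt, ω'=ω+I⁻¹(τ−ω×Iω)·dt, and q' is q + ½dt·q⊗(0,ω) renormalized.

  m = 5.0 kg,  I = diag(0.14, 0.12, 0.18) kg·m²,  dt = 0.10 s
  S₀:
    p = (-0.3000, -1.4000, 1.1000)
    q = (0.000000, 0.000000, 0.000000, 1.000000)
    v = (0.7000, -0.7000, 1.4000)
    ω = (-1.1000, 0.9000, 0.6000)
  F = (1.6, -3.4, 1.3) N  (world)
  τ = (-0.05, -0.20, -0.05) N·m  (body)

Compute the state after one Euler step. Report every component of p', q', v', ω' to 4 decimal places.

gyro term ω×Iω = (0.0324, 0.0264, 0.0198)
α = I⁻¹(τ − ω×Iω) = (-0.5886, -1.8867, -0.3878)
ω + α·dt = (-1.1589, 0.7113, 0.5612)
Hamilton product q⊗(0,ω) = (-0.6000000, -0.9000000, -1.1000000, 0.0000000)
updated quaternion q' = (-0.0299, -0.0449, -0.0548, 0.9970)
a = (0.3200, -0.6800, 0.2600)
p' = p + v·dt = (-0.2300, -1.4700, 1.2400)
v' = v + a·dt = (0.7320, -0.7680, 1.4260)

p' = (-0.2300, -1.4700, 1.2400)
q' = (-0.0299, -0.0449, -0.0548, 0.9970)
v' = (0.7320, -0.7680, 1.4260)
ω' = (-1.1589, 0.7113, 0.5612)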